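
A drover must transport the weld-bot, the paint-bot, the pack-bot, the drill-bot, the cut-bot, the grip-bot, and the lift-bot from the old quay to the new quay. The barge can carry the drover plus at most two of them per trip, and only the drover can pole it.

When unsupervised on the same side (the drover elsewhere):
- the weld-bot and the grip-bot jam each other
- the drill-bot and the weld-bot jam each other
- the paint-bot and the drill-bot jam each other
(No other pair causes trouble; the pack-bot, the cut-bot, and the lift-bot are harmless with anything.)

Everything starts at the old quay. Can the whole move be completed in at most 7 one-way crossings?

Yes

Yes — this plan uses 7 crossings (≤ 7):
1. Drover goes to the new quay with the paint-bot and the weld-bot.  [the old quay: the cut-bot, the drill-bot, the grip-bot, the lift-bot, the pack-bot | the new quay: the paint-bot, the weld-bot]
2. Drover goes back to the old quay alone.  [the old quay: the cut-bot, the drill-bot, the grip-bot, the lift-bot, the pack-bot | the new quay: the paint-bot, the weld-bot]
3. Drover goes to the new quay with the pack-bot.  [the old quay: the cut-bot, the drill-bot, the grip-bot, the lift-bot | the new quay: the pack-bot, the paint-bot, the weld-bot]
4. Drover goes back to the old quay alone.  [the old quay: the cut-bot, the drill-bot, the grip-bot, the lift-bot | the new quay: the pack-bot, the paint-bot, the weld-bot]
5. Drover goes to the new quay with the cut-bot and the lift-bot.  [the old quay: the drill-bot, the grip-bot | the new quay: the cut-bot, the lift-bot, the pack-bot, the paint-bot, the weld-bot]
6. Drover goes back to the old quay alone.  [the old quay: the drill-bot, the grip-bot | the new quay: the cut-bot, the lift-bot, the pack-bot, the paint-bot, the weld-bot]
7. Drover goes to the new quay with the drill-bot and the grip-bot.  [the old quay: — | the new quay: the cut-bot, the drill-bot, the grip-bot, the lift-bot, the pack-bot, the paint-bot, the weld-bot]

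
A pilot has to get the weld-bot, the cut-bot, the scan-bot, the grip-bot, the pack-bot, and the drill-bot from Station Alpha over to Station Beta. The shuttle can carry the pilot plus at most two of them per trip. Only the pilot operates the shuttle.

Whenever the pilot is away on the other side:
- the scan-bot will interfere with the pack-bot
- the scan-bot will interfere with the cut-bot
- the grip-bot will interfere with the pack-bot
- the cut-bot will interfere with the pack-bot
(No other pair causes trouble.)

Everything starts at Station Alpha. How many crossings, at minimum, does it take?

9

Counting alone: the pilot can take at most 2 across per trip to Station Beta, so moving all 6 needs at least 3 loaded trips out, with a return between consecutive ones — at least 5 crossings.
The safety rule pushes this higher. Following every safe sequence of crossings, the most of the 6 that can be at Station Beta as the shuttle arrives there on crossings 5, 7 is 4, 5 respectively — never all 6.
So no plan with fewer than 9 crossings exists, and this one achieves 9:
1. Pilot goes to Station Beta with the cut-bot and the pack-bot.  [Station Alpha: the drill-bot, the grip-bot, the scan-bot, the weld-bot | Station Beta: the cut-bot, the pack-bot]
2. Pilot goes back to Station Alpha with the cut-bot.  [Station Alpha: the cut-bot, the drill-bot, the grip-bot, the scan-bot, the weld-bot | Station Beta: the pack-bot]
3. Pilot goes to Station Beta with the cut-bot and the weld-bot.  [Station Alpha: the drill-bot, the grip-bot, the scan-bot | Station Beta: the cut-bot, the pack-bot, the weld-bot]
4. Pilot goes back to Station Alpha with the cut-bot.  [Station Alpha: the cut-bot, the drill-bot, the grip-bot, the scan-bot | Station Beta: the pack-bot, the weld-bot]
5. Pilot goes to Station Beta with the cut-bot and the grip-bot.  [Station Alpha: the drill-bot, the scan-bot | Station Beta: the cut-bot, the grip-bot, the pack-bot, the weld-bot]
6. Pilot goes back to Station Alpha with the pack-bot.  [Station Alpha: the drill-bot, the pack-bot, the scan-bot | Station Beta: the cut-bot, the grip-bot, the weld-bot]
7. Pilot goes to Station Beta with the drill-bot and the scan-bot.  [Station Alpha: the pack-bot | Station Beta: the cut-bot, the drill-bot, the grip-bot, the scan-bot, the weld-bot]
8. Pilot goes back to Station Alpha with the cut-bot.  [Station Alpha: the cut-bot, the pack-bot | Station Beta: the drill-bot, the grip-bot, the scan-bot, the weld-bot]
9. Pilot goes to Station Beta with the cut-bot and the pack-bot.  [Station Alpha: — | Station Beta: the cut-bot, the drill-bot, the grip-bot, the pack-bot, the scan-bot, the weld-bot]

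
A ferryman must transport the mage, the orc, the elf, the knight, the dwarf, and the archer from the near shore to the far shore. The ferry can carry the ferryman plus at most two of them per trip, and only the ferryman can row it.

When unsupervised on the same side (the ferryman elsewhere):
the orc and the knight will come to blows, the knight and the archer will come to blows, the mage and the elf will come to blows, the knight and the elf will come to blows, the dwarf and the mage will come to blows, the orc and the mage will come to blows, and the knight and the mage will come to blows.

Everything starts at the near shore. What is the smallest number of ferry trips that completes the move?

Counting alone: the ferryman can take at most 2 across per trip to the far shore, so moving all 6 needs at least 3 loaded trips out, with a return between consecutive ones — at least 5 crossings.
The safety rule pushes this higher. Following every safe sequence of crossings, the most of the 6 that can be at the far shore as the ferry arrives there on crossings 5, 7 is 4, 5 respectively — never all 6.
So no plan with fewer than 9 crossings exists, and this one achieves 9:
1. Ferryman goes to the far shore with the knight and the mage.
2. Ferryman goes back to the near shore with the mage.
3. Ferryman goes to the far shore with the dwarf and the mage.
4. Ferryman goes back to the near shore with the mage.
5. Ferryman goes to the far shore with the elf and the orc.
6. Ferryman goes back to the near shore with the knight.
7. Ferryman goes to the far shore with the archer and the mage.
8. Ferryman goes back to the near shore with the mage.
9. Ferryman goes to the far shore with the knight and the mage.

9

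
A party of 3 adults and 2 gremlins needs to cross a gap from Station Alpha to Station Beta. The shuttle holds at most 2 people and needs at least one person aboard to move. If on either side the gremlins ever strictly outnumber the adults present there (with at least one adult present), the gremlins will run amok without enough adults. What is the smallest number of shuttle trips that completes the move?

Counting alone: each trip to Station Beta takes at most 2 across and each return brings at least 1 back, so after t trips out (and t−1 returns) at most 2t − (t−1) of the 5 are across; that first reaches 5 at t = 4, so at least 7 crossings are needed.
The plan below uses exactly 7 crossings, so it is optimal:
1. 2 gremlins → Station Beta.  (Station Alpha: 3A 0G; Station Beta: 0A 2G)
2. 1 gremlin ← Station Alpha.  (Station Alpha: 3A 1G; Station Beta: 0A 1G)
3. 2 adults → Station Beta.  (Station Alpha: 1A 1G; Station Beta: 2A 1G)
4. 1 adult ← Station Alpha.  (Station Alpha: 2A 1G; Station Beta: 1A 1G)
5. 1 adult and 1 gremlin → Station Beta.  (Station Alpha: 1A 0G; Station Beta: 2A 2G)
6. 1 gremlin ← Station Alpha.  (Station Alpha: 1A 1G; Station Beta: 2A 1G)
7. 1 adult and 1 gremlin → Station Beta.  (Station Alpha: 0A 0G; Station Beta: 3A 2G)

7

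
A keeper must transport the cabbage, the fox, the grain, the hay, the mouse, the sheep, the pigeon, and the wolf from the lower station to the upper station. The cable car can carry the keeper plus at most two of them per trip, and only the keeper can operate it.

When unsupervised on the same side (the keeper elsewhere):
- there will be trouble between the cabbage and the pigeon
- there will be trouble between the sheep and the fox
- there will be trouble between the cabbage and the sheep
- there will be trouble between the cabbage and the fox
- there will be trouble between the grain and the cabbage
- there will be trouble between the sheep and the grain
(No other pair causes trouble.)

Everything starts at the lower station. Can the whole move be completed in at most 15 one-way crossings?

Yes — this plan uses 13 crossings (≤ 15):
1. Keeper goes to the upper station with the cabbage and the sheep.  [the lower station: the fox, the grain, the hay, the mouse, the pigeon, the wolf | the upper station: the cabbage, the sheep]
2. Keeper goes back to the lower station with the cabbage.  [the lower station: the cabbage, the fox, the grain, the hay, the mouse, the pigeon, the wolf | the upper station: the sheep]
3. Keeper goes to the upper station with the cabbage and the hay.  [the lower station: the fox, the grain, the mouse, the pigeon, the wolf | the upper station: the cabbage, the hay, the sheep]
4. Keeper goes back to the lower station with the cabbage.  [the lower station: the cabbage, the fox, the grain, the mouse, the pigeon, the wolf | the upper station: the hay, the sheep]
5. Keeper goes to the upper station with the cabbage and the mouse.  [the lower station: the fox, the grain, the pigeon, the wolf | the upper station: the cabbage, the hay, the mouse, the sheep]
6. Keeper goes back to the lower station with the cabbage.  [the lower station: the cabbage, the fox, the grain, the pigeon, the wolf | the upper station: the hay, the mouse, the sheep]
7. Keeper goes to the upper station with the cabbage and the pigeon.  [the lower station: the fox, the grain, the wolf | the upper station: the cabbage, the hay, the mouse, the pigeon, the sheep]
8. Keeper goes back to the lower station with the cabbage.  [the lower station: the cabbage, the fox, the grain, the wolf | the upper station: the hay, the mouse, the pigeon, the sheep]
9. Keeper goes to the upper station with the cabbage and the wolf.  [the lower station: the fox, the grain | the upper station: the cabbage, the hay, the mouse, the pigeon, the sheep, the wolf]
10. Keeper goes back to the lower station with the cabbage.  [the lower station: the cabbage, the fox, the grain | the upper station: the hay, the mouse, the pigeon, the sheep, the wolf]
11. Keeper goes to the upper station with the fox and the grain.  [the lower station: the cabbage | the upper station: the fox, the grain, the hay, the mouse, the pigeon, the sheep, the wolf]
12. Keeper goes back to the lower station with the sheep.  [the lower station: the cabbage, the sheep | the upper station: the fox, the grain, the hay, the mouse, the pigeon, the wolf]
13. Keeper goes to the upper station with the cabbage and the sheep.  [the lower station: — | the upper station: the cabbage, the fox, the grain, the hay, the mouse, the pigeon, the sheep, the wolf]

Yes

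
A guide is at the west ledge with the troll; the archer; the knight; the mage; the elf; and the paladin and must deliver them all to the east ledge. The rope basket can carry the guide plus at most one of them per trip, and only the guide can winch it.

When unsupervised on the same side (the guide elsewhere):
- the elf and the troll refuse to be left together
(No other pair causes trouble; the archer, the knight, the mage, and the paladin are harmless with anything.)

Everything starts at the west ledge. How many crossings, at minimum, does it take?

Counting alone: the guide can take at most 1 across per trip to the east ledge, so moving all 6 needs at least 6 loaded trips out, with a return between consecutive ones — at least 11 crossings.
The plan below uses exactly 11 crossings, so it is optimal:
1. Guide goes to the east ledge with the troll.
2. Guide goes back to the west ledge alone.
3. Guide goes to the east ledge with the archer.
4. Guide goes back to the west ledge alone.
5. Guide goes to the east ledge with the knight.
6. Guide goes back to the west ledge alone.
7. Guide goes to the east ledge with the mage.
8. Guide goes back to the west ledge alone.
9. Guide goes to the east ledge with the paladin.
10. Guide goes back to the west ledge alone.
11. Guide goes to the east ledge with the elf.

11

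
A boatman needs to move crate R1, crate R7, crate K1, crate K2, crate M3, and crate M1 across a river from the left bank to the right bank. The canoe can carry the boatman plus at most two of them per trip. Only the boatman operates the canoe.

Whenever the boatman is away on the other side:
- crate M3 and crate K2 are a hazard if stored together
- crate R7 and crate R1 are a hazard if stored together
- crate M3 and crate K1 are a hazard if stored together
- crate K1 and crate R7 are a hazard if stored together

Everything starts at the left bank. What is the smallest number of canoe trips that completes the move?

7

Counting alone: the boatman can take at most 2 across per trip to the right bank, so moving all 6 needs at least 3 loaded trips out, with a return between consecutive ones — at least 5 crossings.
The safety rule pushes this higher. Following every safe sequence of crossings, the most of the 6 that can be at the right bank as the canoe arrives there on crossing 5 is 5 — never all 6.
So no plan with fewer than 7 crossings exists, and this one achieves 7:
1. Boatman goes to the right bank with crate M3 and crate R7.  [the left bank: crate K1, crate K2, crate M1, crate R1 | the right bank: crate M3, crate R7]
2. Boatman goes back to the left bank alone.  [the left bank: crate K1, crate K2, crate M1, crate R1 | the right bank: crate M3, crate R7]
3. Boatman goes to the right bank with crate K1 and crate R1.  [the left bank: crate K2, crate M1 | the right bank: crate K1, crate M3, crate R1, crate R7]
4. Boatman goes back to the left bank with crate M3 and crate R7.  [the left bank: crate K2, crate M1, crate M3, crate R7 | the right bank: crate K1, crate R1]
5. Boatman goes to the right bank with crate K2 and crate M1.  [the left bank: crate M3, crate R7 | the right bank: crate K1, crate K2, crate M1, crate R1]
6. Boatman goes back to the left bank alone.  [the left bank: crate M3, crate R7 | the right bank: crate K1, crate K2, crate M1, crate R1]
7. Boatman goes to the right bank with crate M3 and crate R7.  [the left bank: — | the right bank: crate K1, crate K2, crate M1, crate M3, crate R1, crate R7]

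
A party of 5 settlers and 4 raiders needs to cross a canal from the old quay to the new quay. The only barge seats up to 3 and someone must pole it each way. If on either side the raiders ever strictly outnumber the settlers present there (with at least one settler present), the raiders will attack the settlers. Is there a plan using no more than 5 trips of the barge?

No

Counting alone: each trip to the new quay takes at most 3 across and each return brings at least 1 back, so after t trips out (and t−1 returns) at most 3t − (t−1) of the 9 are across; that first reaches 9 at t = 4, so at least 7 crossings are needed.
Since 5 < 7, 5 crossings cannot be enough. (The shortest complete plan in fact takes 7:)
1. 3 raiders → the new quay.  (the old quay: 5S 1R; the new quay: 0S 3R)
2. 1 raider ← the old quay.  (the old quay: 5S 2R; the new quay: 0S 2R)
3. 3 settlers → the new quay.  (the old quay: 2S 2R; the new quay: 3S 2R)
4. 1 settler ← the old quay.  (the old quay: 3S 2R; the new quay: 2S 2R)
5. 2 settlers and 1 raider → the new quay.  (the old quay: 1S 1R; the new quay: 4S 3R)
6. 1 settler ← the old quay.  (the old quay: 2S 1R; the new quay: 3S 3R)
7. 2 settlers and 1 raider → the new quay.  (the old quay: 0S 0R; the new quay: 5S 4R)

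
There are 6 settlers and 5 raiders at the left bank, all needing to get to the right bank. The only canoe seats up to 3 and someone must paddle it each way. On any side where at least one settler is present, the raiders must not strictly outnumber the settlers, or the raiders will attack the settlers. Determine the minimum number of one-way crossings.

Counting alone: each trip to the right bank takes at most 3 across and each return brings at least 1 back, so after t trips out (and t−1 returns) at most 3t − (t−1) of the 11 are across; that first reaches 11 at t = 5, so at least 9 crossings are needed.
The plan below uses exactly 9 crossings, so it is optimal:
1. 3 raiders → the right bank.  (the left bank: 6S 2R; the right bank: 0S 3R)
2. 1 raider ← the left bank.  (the left bank: 6S 3R; the right bank: 0S 2R)
3. 3 settlers → the right bank.  (the left bank: 3S 3R; the right bank: 3S 2R)
4. 1 settler ← the left bank.  (the left bank: 4S 3R; the right bank: 2S 2R)
5. 2 settlers and 1 raider → the right bank.  (the left bank: 2S 2R; the right bank: 4S 3R)
6. 1 settler ← the left bank.  (the left bank: 3S 2R; the right bank: 3S 3R)
7. 2 settlers and 1 raider → the right bank.  (the left bank: 1S 1R; the right bank: 5S 4R)
8. 1 settler ← the left bank.  (the left bank: 2S 1R; the right bank: 4S 4R)
9. 2 settlers and 1 raider → the right bank.  (the left bank: 0S 0R; the right bank: 6S 5R)

9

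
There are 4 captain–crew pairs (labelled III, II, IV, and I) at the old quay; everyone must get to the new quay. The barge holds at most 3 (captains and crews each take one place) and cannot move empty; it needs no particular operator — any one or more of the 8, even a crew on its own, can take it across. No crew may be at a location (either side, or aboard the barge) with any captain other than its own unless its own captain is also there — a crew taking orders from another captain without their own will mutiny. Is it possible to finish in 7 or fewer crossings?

No

Counting alone: each trip to the new quay takes at most 3 across and each return brings at least 1 back, so after t trips out (and t−1 returns) at most 3t − (t−1) of the 8 are across; that first reaches 8 at t = 4, so at least 7 crossings are needed.
The safety rule pushes this higher. Following every safe sequence of crossings, the most of the 8 that can be at the new quay as the barge arrives there on crossing 7 is 7 — never all 8.
So the move cannot be finished within 7 crossings. (The shortest complete plan takes 9:)
1. captain III and crew III cross → the new quay.
2. captain III crosses ← the old quay.
3. captain II, captain III, and crew II cross → the new quay.
4. captain III and crew III cross ← the old quay.
5. captain I, captain III, and captain IV cross → the new quay.
6. crew II crosses ← the old quay.
7. crew II and crew III cross → the new quay.
8. crew III crosses ← the old quay.
9. crew I, crew III, and crew IV cross → the new quay.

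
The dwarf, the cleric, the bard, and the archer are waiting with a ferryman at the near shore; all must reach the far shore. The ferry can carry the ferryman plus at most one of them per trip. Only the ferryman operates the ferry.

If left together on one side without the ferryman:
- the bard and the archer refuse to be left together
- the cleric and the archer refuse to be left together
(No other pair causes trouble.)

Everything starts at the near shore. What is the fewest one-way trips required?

Counting alone: the ferryman can take at most 1 across per trip to the far shore, so moving all 4 needs at least 4 loaded trips out, with a return between consecutive ones — at least 7 crossings.
The safety rule pushes this higher. Following every safe sequence of crossings, the most of the 4 that can be at the far shore as the ferry arrives there on crossing 7 is 3 — never all 4.
So no plan with fewer than 9 crossings exists, and this one achieves 9:
1. Ferryman goes to the far shore with the archer.  [the near shore: the bard, the cleric, the dwarf | the far shore: the archer]
2. Ferryman goes back to the near shore alone.  [the near shore: the bard, the cleric, the dwarf | the far shore: the archer]
3. Ferryman goes to the far shore with the dwarf.  [the near shore: the bard, the cleric | the far shore: the archer, the dwarf]
4. Ferryman goes back to the near shore alone.  [the near shore: the bard, the cleric | the far shore: the archer, the dwarf]
5. Ferryman goes to the far shore with the cleric.  [the near shore: the bard | the far shore: the archer, the cleric, the dwarf]
6. Ferryman goes back to the near shore with the archer.  [the near shore: the archer, the bard | the far shore: the cleric, the dwarf]
7. Ferryman goes to the far shore with the bard.  [the near shore: the archer | the far shore: the bard, the cleric, the dwarf]
8. Ferryman goes back to the near shore alone.  [the near shore: the archer | the far shore: the bard, the cleric, the dwarf]
9. Ferryman goes to the far shore with the archer.  [the near shore: — | the far shore: the archer, the bard, the cleric, the dwarf]

9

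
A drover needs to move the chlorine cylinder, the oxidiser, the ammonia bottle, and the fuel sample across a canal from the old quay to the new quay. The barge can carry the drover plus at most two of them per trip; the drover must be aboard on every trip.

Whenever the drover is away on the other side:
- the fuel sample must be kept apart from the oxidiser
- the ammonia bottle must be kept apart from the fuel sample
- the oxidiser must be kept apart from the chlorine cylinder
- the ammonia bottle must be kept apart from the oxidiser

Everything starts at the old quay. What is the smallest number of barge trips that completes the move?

5

Counting alone: the drover can take at most 2 across per trip to the new quay, so moving all 4 needs at least 2 loaded trips out, with a return between consecutive ones — at least 3 crossings.
The safety rule pushes this higher. Following every safe sequence of crossings, the most of the 4 that can be at the new quay as the barge arrives there on crossing 3 is 3 — never all 4.
So no plan with fewer than 5 crossings exists, and this one achieves 5:
1. Drover goes to the new quay with the ammonia bottle and the oxidiser.
2. Drover goes back to the old quay with the oxidiser.
3. Drover goes to the new quay with the chlorine cylinder and the oxidiser.
4. Drover goes back to the old quay with the oxidiser.
5. Drover goes to the new quay with the fuel sample and the oxidiser.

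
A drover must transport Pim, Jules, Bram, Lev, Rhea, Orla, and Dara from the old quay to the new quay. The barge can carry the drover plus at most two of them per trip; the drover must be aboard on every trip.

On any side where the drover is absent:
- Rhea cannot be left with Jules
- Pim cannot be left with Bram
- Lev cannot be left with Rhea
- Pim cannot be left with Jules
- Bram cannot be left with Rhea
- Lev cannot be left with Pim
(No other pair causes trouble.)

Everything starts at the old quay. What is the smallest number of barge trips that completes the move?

Counting alone: the drover can take at most 2 across per trip to the new quay, so moving all 7 needs at least 4 loaded trips out, with a return between consecutive ones — at least 7 crossings.
The safety rule pushes this higher. Following every safe sequence of crossings, the most of the 7 that can be at the new quay as the barge arrives there on crossing 7 is 6 — never all 7.
So no plan with fewer than 9 crossings exists, and this one achieves 9:
1. Drover goes to the new quay with Pim and Rhea.
2. Drover goes back to the old quay alone.
3. Drover goes to the new quay with Jules.
4. Drover goes back to the old quay with Pim and Rhea.
5. Drover goes to the new quay with Bram and Lev.
6. Drover goes back to the old quay alone.
7. Drover goes to the new quay with Dara and Orla.
8. Drover goes back to the old quay alone.
9. Drover goes to the new quay with Pim and Rhea.

9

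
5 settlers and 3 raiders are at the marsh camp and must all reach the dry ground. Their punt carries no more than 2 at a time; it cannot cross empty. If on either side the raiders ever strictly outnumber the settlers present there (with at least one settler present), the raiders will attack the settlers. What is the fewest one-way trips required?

Counting alone: each trip to the dry ground takes at most 2 across and each return brings at least 1 back, so after t trips out (and t−1 returns) at most 2t − (t−1) of the 8 are across; that first reaches 8 at t = 7, so at least 13 crossings are needed.
The plan below uses exactly 13 crossings, so it is optimal:
1. 2 raiders → the dry ground.  (the marsh camp: 5S 1R; the dry ground: 0S 2R)
2. 1 raider ← the marsh camp.  (the marsh camp: 5S 2R; the dry ground: 0S 1R)
3. 2 raiders → the dry ground.  (the marsh camp: 5S 0R; the dry ground: 0S 3R)
4. 1 raider ← the marsh camp.  (the marsh camp: 5S 1R; the dry ground: 0S 2R)
5. 2 settlers → the dry ground.  (the marsh camp: 3S 1R; the dry ground: 2S 2R)
6. 1 raider ← the marsh camp.  (the marsh camp: 3S 2R; the dry ground: 2S 1R)
7. 1 settler and 1 raider → the dry ground.  (the marsh camp: 2S 1R; the dry ground: 3S 2R)
8. 1 raider ← the marsh camp.  (the marsh camp: 2S 2R; the dry ground: 3S 1R)
9. 2 raiders → the dry ground.  (the marsh camp: 2S 0R; the dry ground: 3S 3R)
10. 1 raider ← the marsh camp.  (the marsh camp: 2S 1R; the dry ground: 3S 2R)
11. 1 settler and 1 raider → the dry ground.  (the marsh camp: 1S 0R; the dry ground: 4S 3R)
12. 1 raider ← the marsh camp.  (the marsh camp: 1S 1R; the dry ground: 4S 2R)
13. 1 settler and 1 raider → the dry ground.  (the marsh camp: 0S 0R; the dry ground: 5S 3R)

13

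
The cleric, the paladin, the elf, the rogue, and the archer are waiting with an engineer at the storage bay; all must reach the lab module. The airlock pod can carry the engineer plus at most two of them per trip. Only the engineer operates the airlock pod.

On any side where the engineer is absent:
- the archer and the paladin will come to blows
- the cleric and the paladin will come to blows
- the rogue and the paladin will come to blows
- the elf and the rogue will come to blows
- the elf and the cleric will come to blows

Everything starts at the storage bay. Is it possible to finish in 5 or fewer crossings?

Counting alone: the engineer can take at most 2 across per trip to the lab module, so moving all 5 needs at least 3 loaded trips out, with a return between consecutive ones — at least 5 crossings.
The safety rule pushes this higher. Following every safe sequence of crossings, the most of the 5 that can be at the lab module as the airlock pod arrives there on crossing 5 is 4 — never all 5.
So the move cannot be finished within 5 crossings. (The shortest complete plan takes 7:)
1. Engineer goes to the lab module with the elf and the paladin.  [the storage bay: the archer, the cleric, the rogue | the lab module: the elf, the paladin]
2. Engineer goes back to the storage bay alone.  [the storage bay: the archer, the cleric, the rogue | the lab module: the elf, the paladin]
3. Engineer goes to the lab module with the cleric.  [the storage bay: the archer, the rogue | the lab module: the cleric, the elf, the paladin]
4. Engineer goes back to the storage bay with the elf and the paladin.  [the storage bay: the archer, the elf, the paladin, the rogue | the lab module: the cleric]
5. Engineer goes to the lab module with the archer and the rogue.  [the storage bay: the elf, the paladin | the lab module: the archer, the cleric, the rogue]
6. Engineer goes back to the storage bay alone.  [the storage bay: the elf, the paladin | the lab module: the archer, the cleric, the rogue]
7. Engineer goes to the lab module with the elf and the paladin.  [the storage bay: — | the lab module: the archer, the cleric, the elf, the paladin, the rogue]

No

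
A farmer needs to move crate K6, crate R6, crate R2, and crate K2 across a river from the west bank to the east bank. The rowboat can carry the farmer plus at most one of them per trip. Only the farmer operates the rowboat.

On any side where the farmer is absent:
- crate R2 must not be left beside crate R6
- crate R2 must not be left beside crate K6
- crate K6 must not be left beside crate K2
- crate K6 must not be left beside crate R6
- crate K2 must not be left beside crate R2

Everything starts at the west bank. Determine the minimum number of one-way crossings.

impossible

Whatever the first load, the items left behind include a forbidden pair without the farmer. No opening move is safe, so no plan exists.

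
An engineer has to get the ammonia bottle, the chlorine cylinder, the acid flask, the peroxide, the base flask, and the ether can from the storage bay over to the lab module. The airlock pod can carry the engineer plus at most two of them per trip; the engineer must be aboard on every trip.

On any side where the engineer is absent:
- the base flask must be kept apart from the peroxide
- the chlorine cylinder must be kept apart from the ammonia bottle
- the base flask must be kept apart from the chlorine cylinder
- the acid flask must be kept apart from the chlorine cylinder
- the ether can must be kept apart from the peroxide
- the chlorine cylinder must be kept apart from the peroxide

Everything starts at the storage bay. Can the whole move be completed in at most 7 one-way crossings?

Counting alone: the engineer can take at most 2 across per trip to the lab module, so moving all 6 needs at least 3 loaded trips out, with a return between consecutive ones — at least 5 crossings.
The safety rule pushes this higher. Following every safe sequence of crossings, the most of the 6 that can be at the lab module as the airlock pod arrives there on crossings 5, 7 is 4, 5 respectively — never all 6.
So the move cannot be finished within 7 crossings. (The shortest complete plan takes 9:)
1. Engineer goes to the lab module with the chlorine cylinder and the peroxide.  [the storage bay: the acid flask, the ammonia bottle, the base flask, the ether can | the lab module: the chlorine cylinder, the peroxide]
2. Engineer goes back to the storage bay with the chlorine cylinder.  [the storage bay: the acid flask, the ammonia bottle, the base flask, the chlorine cylinder, the ether can | the lab module: the peroxide]
3. Engineer goes to the lab module with the ammonia bottle and the chlorine cylinder.  [the storage bay: the acid flask, the base flask, the ether can | the lab module: the ammonia bottle, the chlorine cylinder, the peroxide]
4. Engineer goes back to the storage bay with the chlorine cylinder.  [the storage bay: the acid flask, the base flask, the chlorine cylinder, the ether can | the lab module: the ammonia bottle, the peroxide]
5. Engineer goes to the lab module with the acid flask and the chlorine cylinder.  [the storage bay: the base flask, the ether can | the lab module: the acid flask, the ammonia bottle, the chlorine cylinder, the peroxide]
6. Engineer goes back to the storage bay with the chlorine cylinder.  [the storage bay: the base flask, the chlorine cylinder, the ether can | the lab module: the acid flask, the ammonia bottle, the peroxide]
7. Engineer goes to the lab module with the base flask and the ether can.  [the storage bay: the chlorine cylinder | the lab module: the acid flask, the ammonia bottle, the base flask, the ether can, the peroxide]
8. Engineer goes back to the storage bay with the peroxide.  [the storage bay: the chlorine cylinder, the peroxide | the lab module: the acid flask, the ammonia bottle, the base flask, the ether can]
9. Engineer goes to the lab module with the chlorine cylinder and the peroxide.  [the storage bay: — | the lab module: the acid flask, the ammonia bottle, the base flask, the chlorine cylinder, the ether can, the peroxide]

No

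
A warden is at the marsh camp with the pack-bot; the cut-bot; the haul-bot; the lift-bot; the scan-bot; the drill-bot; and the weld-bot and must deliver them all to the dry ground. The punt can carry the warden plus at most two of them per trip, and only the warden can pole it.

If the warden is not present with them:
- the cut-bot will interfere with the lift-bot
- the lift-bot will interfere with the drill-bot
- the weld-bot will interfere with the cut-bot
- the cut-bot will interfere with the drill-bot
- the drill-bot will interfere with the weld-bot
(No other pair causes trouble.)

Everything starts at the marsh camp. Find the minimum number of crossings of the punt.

11

Counting alone: the warden can take at most 2 across per trip to the dry ground, so moving all 7 needs at least 4 loaded trips out, with a return between consecutive ones — at least 7 crossings.
The safety rule pushes this higher. Following every safe sequence of crossings, the most of the 7 that can be at the dry ground as the punt arrives there on crossings 7, 9 is 5, 6 respectively — never all 7.
So no plan with fewer than 11 crossings exists, and this one achieves 11:
1. Warden goes to the dry ground with the cut-bot and the drill-bot.  [the marsh camp: the haul-bot, the lift-bot, the pack-bot, the scan-bot, the weld-bot | the dry ground: the cut-bot, the drill-bot]
2. Warden goes back to the marsh camp with the cut-bot.  [the marsh camp: the cut-bot, the haul-bot, the lift-bot, the pack-bot, the scan-bot, the weld-bot | the dry ground: the drill-bot]
3. Warden goes to the dry ground with the cut-bot and the pack-bot.  [the marsh camp: the haul-bot, the lift-bot, the scan-bot, the weld-bot | the dry ground: the cut-bot, the drill-bot, the pack-bot]
4. Warden goes back to the marsh camp with the cut-bot.  [the marsh camp: the cut-bot, the haul-bot, the lift-bot, the scan-bot, the weld-bot | the dry ground: the drill-bot, the pack-bot]
5. Warden goes to the dry ground with the cut-bot and the haul-bot.  [the marsh camp: the lift-bot, the scan-bot, the weld-bot | the dry ground: the cut-bot, the drill-bot, the haul-bot, the pack-bot]
6. Warden goes back to the marsh camp with the cut-bot.  [the marsh camp: the cut-bot, the lift-bot, the scan-bot, the weld-bot | the dry ground: the drill-bot, the haul-bot, the pack-bot]
7. Warden goes to the dry ground with the cut-bot and the scan-bot.  [the marsh camp: the lift-bot, the weld-bot | the dry ground: the cut-bot, the drill-bot, the haul-bot, the pack-bot, the scan-bot]
8. Warden goes back to the marsh camp with the cut-bot.  [the marsh camp: the cut-bot, the lift-bot, the weld-bot | the dry ground: the drill-bot, the haul-bot, the pack-bot, the scan-bot]
9. Warden goes to the dry ground with the lift-bot and the weld-bot.  [the marsh camp: the cut-bot | the dry ground: the drill-bot, the haul-bot, the lift-bot, the pack-bot, the scan-bot, the weld-bot]
10. Warden goes back to the marsh camp with the drill-bot.  [the marsh camp: the cut-bot, the drill-bot | the dry ground: the haul-bot, the lift-bot, the pack-bot, the scan-bot, the weld-bot]
11. Warden goes to the dry ground with the cut-bot and the drill-bot.  [the marsh camp: — | the dry ground: the cut-bot, the drill-bot, the haul-bot, the lift-bot, the pack-bot, the scan-bot, the weld-bot]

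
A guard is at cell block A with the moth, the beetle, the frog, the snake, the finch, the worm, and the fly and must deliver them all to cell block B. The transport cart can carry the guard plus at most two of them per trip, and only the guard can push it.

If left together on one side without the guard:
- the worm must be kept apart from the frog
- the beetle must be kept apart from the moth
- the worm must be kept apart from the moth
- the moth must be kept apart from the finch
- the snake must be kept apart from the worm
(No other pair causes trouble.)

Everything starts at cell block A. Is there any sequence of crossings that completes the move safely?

Yes

1. Guard goes to cell block B with the moth and the worm.  [cell block A: the beetle, the finch, the fly, the frog, the snake | cell block B: the moth, the worm]
2. Guard goes back to cell block A with the moth.  [cell block A: the beetle, the finch, the fly, the frog, the moth, the snake | cell block B: the worm]
3. Guard goes to cell block B with the beetle and the moth.  [cell block A: the finch, the fly, the frog, the snake | cell block B: the beetle, the moth, the worm]
4. Guard goes back to cell block A with the moth.  [cell block A: the finch, the fly, the frog, the moth, the snake | cell block B: the beetle, the worm]
5. Guard goes to cell block B with the finch and the fly.  [cell block A: the frog, the moth, the snake | cell block B: the beetle, the finch, the fly, the worm]
6. Guard goes back to cell block A alone.  [cell block A: the frog, the moth, the snake | cell block B: the beetle, the finch, the fly, the worm]
7. Guard goes to cell block B with the frog and the snake.  [cell block A: the moth | cell block B: the beetle, the finch, the fly, the frog, the snake, the worm]
8. Guard goes back to cell block A with the worm.  [cell block A: the moth, the worm | cell block B: the beetle, the finch, the fly, the frog, the snake]
9. Guard goes to cell block B with the moth and the worm.  [cell block A: — | cell block B: the beetle, the finch, the fly, the frog, the moth, the snake, the worm]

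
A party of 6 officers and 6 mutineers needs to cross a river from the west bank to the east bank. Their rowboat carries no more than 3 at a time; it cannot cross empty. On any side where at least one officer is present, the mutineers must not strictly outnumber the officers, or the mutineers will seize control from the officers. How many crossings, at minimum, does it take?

impossible

Following every safe sequence of crossings from the start, the most of the 12 that can be at the east bank as the rowboat arrives there on crossings 1, 3, 5 is 3, 5, 6 respectively; the best ever achieved is 6 of 12.
From crossing 7 on, no configuration arises that was not already reachable earlier: only 17 distinct safe configurations (who is on which side, and where the rowboat is) can ever be reached, none of them has everyone across, and every continuation just revisits them. They are: 0 officers + 0 mutineers across (rowboat back at the start); 0 officers + 1 mutineer across (rowboat there); 0 officers + 1 mutineer across (rowboat back at the start); 0 officers + 2 mutineers across (rowboat there); 0 officers + 2 mutineers across (rowboat back at the start); 0 officers + 3 mutineers across (rowboat there); 0 officers + 3 mutineers across (rowboat back at the start); 0 officers + 4 mutineers across (rowboat there); 0 officers + 4 mutineers across (rowboat back at the start); 0 officers + 5 mutineers across (rowboat there); 0 officers + 5 mutineers across (rowboat back at the start); 0 officers + 6 mutineers across (rowboat there); 1 officer + 1 mutineer across (rowboat there); 1 officer + 1 mutineer across (rowboat back at the start); 2 officers + 2 mutineers across (rowboat there); 2 officers + 2 mutineers across (rowboat back at the start); 3 officers + 3 mutineers across (rowboat there). So no valid plan exists.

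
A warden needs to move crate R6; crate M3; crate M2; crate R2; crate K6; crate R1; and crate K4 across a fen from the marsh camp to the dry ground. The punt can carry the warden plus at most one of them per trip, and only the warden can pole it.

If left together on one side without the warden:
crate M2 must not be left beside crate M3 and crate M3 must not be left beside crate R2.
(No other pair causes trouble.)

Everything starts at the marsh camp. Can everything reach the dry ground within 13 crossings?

Counting alone: the warden can take at most 1 across per trip to the dry ground, so moving all 7 needs at least 7 loaded trips out, with a return between consecutive ones — at least 13 crossings.
The safety rule pushes this higher. Following every safe sequence of crossings, the most of the 7 that can be at the dry ground as the punt arrives there on crossing 13 is 6 — never all 7.
So the move cannot be finished within 13 crossings. (The shortest complete plan takes 15:)
1. Warden goes to the dry ground with crate M3.  [the marsh camp: crate K4, crate K6, crate M2, crate R1, crate R2, crate R6 | the dry ground: crate M3]
2. Warden goes back to the marsh camp alone.  [the marsh camp: crate K4, crate K6, crate M2, crate R1, crate R2, crate R6 | the dry ground: crate M3]
3. Warden goes to the dry ground with crate R6.  [the marsh camp: crate K4, crate K6, crate M2, crate R1, crate R2 | the dry ground: crate M3, crate R6]
4. Warden goes back to the marsh camp alone.  [the marsh camp: crate K4, crate K6, crate M2, crate R1, crate R2 | the dry ground: crate M3, crate R6]
5. Warden goes to the dry ground with crate M2.  [the marsh camp: crate K4, crate K6, crate R1, crate R2 | the dry ground: crate M2, crate M3, crate R6]
6. Warden goes back to the marsh camp with crate M3.  [the marsh camp: crate K4, crate K6, crate M3, crate R1, crate R2 | the dry ground: crate M2, crate R6]
7. Warden goes to the dry ground with crate R2.  [the marsh camp: crate K4, crate K6, crate M3, crate R1 | the dry ground: crate M2, crate R2, crate R6]
8. Warden goes back to the marsh camp alone.  [the marsh camp: crate K4, crate K6, crate M3, crate R1 | the dry ground: crate M2, crate R2, crate R6]
9. Warden goes to the dry ground with crate K6.  [the marsh camp: crate K4, crate M3, crate R1 | the dry ground: crate K6, crate M2, crate R2, crate R6]
10. Warden goes back to the marsh camp alone.  [the marsh camp: crate K4, crate M3, crate R1 | the dry ground: crate K6, crate M2, crate R2, crate R6]
11. Warden goes to the dry ground with crate R1.  [the marsh camp: crate K4, crate M3 | the dry ground: crate K6, crate M2, crate R1, crate R2, crate R6]
12. Warden goes back to the marsh camp alone.  [the marsh camp: crate K4, crate M3 | the dry ground: crate K6, crate M2, crate R1, crate R2, crate R6]
13. Warden goes to the dry ground with crate K4.  [the marsh camp: crate M3 | the dry ground: crate K4, crate K6, crate M2, crate R1, crate R2, crate R6]
14. Warden goes back to the marsh camp alone.  [the marsh camp: crate M3 | the dry ground: crate K4, crate K6, crate M2, crate R1, crate R2, crate R6]
15. Warden goes to the dry ground with crate M3.  [the marsh camp: — | the dry ground: crate K4, crate K6, crate M2, crate M3, crate R1, crate R2, crate R6]

No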